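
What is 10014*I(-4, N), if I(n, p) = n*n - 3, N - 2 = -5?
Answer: 130182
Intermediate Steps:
N = -3 (N = 2 - 5 = -3)
I(n, p) = -3 + n**2 (I(n, p) = n**2 - 3 = -3 + n**2)
10014*I(-4, N) = 10014*(-3 + (-4)**2) = 10014*(-3 + 16) = 10014*13 = 130182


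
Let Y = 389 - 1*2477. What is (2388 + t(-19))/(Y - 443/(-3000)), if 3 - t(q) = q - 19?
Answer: -7287000/6263557 ≈ -1.1634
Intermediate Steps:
Y = -2088 (Y = 389 - 2477 = -2088)
t(q) = 22 - q (t(q) = 3 - (q - 19) = 3 - (-19 + q) = 3 + (19 - q) = 22 - q)
(2388 + t(-19))/(Y - 443/(-3000)) = (2388 + (22 - 1*(-19)))/(-2088 - 443/(-3000)) = (2388 + (22 + 19))/(-2088 - 443*(-1/3000)) = (2388 + 41)/(-2088 + 443/3000) = 2429/(-6263557/3000) = 2429*(-3000/6263557) = -7287000/6263557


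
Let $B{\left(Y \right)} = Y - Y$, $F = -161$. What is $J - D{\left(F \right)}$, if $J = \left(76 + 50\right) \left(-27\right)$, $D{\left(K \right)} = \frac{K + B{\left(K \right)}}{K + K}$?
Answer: $- \frac{6805}{2} \approx -3402.5$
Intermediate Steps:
$B{\left(Y \right)} = 0$
$D{\left(K \right)} = \frac{1}{2}$ ($D{\left(K \right)} = \frac{K + 0}{K + K} = \frac{K}{2 K} = K \frac{1}{2 K} = \frac{1}{2}$)
$J = -3402$ ($J = 126 \left(-27\right) = -3402$)
$J - D{\left(F \right)} = -3402 - \frac{1}{2} = - \frac{6805}{2}$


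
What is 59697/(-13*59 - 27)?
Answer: -59697/794 ≈ -75.185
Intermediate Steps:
59697/(-13*59 - 27) = 59697/(-767 - 27) = 59697/(-794) = 59697*(-1/794) = -59697/794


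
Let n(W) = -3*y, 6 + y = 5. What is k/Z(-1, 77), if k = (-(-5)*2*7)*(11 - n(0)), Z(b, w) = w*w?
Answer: 80/847 ≈ 0.094451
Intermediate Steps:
y = -1 (y = -6 + 5 = -1)
n(W) = 3 (n(W) = -3*(-1) = 3)
Z(b, w) = w²
k = 560 (k = (-(-5)*2*7)*(11 - 1*3) = (-5*(-2)*7)*(11 - 3) = (10*7)*8 = 70*8 = 560)
k/Z(-1, 77) = 560/(77²) = 560/5929 = 560*(1/5929) = 80/847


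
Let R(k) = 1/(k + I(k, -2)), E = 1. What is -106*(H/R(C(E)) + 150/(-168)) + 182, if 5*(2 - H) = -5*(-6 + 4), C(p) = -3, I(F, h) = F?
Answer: 3873/14 ≈ 276.64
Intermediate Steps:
R(k) = 1/(2*k) (R(k) = 1/(k + k) = 1/(2*k))
H = 0 (H = 2 - (-1)*(-6 + 4) = 2 - (-1)*(-2) = 2 - 1/5*10 = 2 - 2 = 0)
-106*(H/R(C(E)) + 150/(-168)) + 182 = -106*(0/(((1/2)/(-3))) + 150/(-168)) + 182 = -106*(0/(((1/2)*(-1/3))) + 150*(-1/168)) + 182 = -106*(0/(-1/6) - 25/28) + 182 = -106*(0*(-6) - 25/28) + 182 = -106*(0 - 25/28) + 182 = -106*(-25/28) + 182 = 1325/14 + 182 = 3873/14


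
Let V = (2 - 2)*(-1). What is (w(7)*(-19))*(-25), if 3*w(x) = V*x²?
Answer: 0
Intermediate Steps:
V = 0 (V = 0*(-1) = 0)
w(x) = 0 (w(x) = (0*x²)/3 = (⅓)*0 = 0)
(w(7)*(-19))*(-25) = (0*(-19))*(-25) = 0*(-25) = 0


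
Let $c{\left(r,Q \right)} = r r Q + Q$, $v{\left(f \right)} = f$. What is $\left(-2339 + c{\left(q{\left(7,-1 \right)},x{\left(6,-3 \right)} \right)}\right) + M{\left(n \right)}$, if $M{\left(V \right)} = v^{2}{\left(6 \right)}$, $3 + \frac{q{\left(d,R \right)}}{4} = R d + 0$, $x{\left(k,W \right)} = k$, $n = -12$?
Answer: $7303$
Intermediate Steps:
$q{\left(d,R \right)} = -12 + 4 R d$ ($q{\left(d,R \right)} = -12 + 4 \left(R d + 0\right) = -12 + 4 R d$)
$c{\left(r,Q \right)} = Q + Q r^{2}$ ($c{\left(r,Q \right)} = r^{2} Q + Q = Q r^{2} + Q = Q + Q r^{2}$)
$M{\left(V \right)} = 36$ ($M{\left(V \right)} = 6^{2} = 36$)
$\left(-2339 + c{\left(q{\left(7,-1 \right)},x{\left(6,-3 \right)} \right)}\right) + M{\left(n \right)} = \left(-2339 + 6 \left(1 + \left(-12 + 4 \left(-1\right) 7\right)^{2}\right)\right) + 36 = \left(-2339 + 6 \left(1 + \left(-12 - 28\right)^{2}\right)\right) + 36 = \left(-2339 + 6 \left(1 + \left(-40\right)^{2}\right)\right) + 36 = \left(-2339 + 6 \left(1 + 1600\right)\right) + 36 = \left(-2339 + 6 \cdot 1601\right) + 36 = \left(-2339 + 9606\right) + 36 = 7267 + 36 = 7303$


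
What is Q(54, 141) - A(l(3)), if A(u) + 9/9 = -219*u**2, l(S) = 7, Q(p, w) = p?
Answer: 10786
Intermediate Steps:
A(u) = -1 - 219*u**2
Q(54, 141) - A(l(3)) = 54 - (-1 - 219*7**2) = 54 - (-1 - 219*49) = 54 - (-1 - 10731) = 54 - 1*(-10732) = 54 + 10732 = 10786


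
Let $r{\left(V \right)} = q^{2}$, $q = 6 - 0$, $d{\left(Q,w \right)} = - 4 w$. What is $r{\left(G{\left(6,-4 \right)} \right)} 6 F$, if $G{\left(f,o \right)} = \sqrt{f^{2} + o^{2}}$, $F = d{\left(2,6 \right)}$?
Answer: $-5184$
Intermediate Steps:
$F = -24$ ($F = \left(-4\right) 6 = -24$)
$q = 6$ ($q = 6 + 0 = 6$)
$r{\left(V \right)} = 36$ ($r{\left(V \right)} = 6^{2} = 36$)
$r{\left(G{\left(6,-4 \right)} \right)} 6 F = 36 \cdot 6 \left(-24\right) = 216 \left(-24\right) = -5184$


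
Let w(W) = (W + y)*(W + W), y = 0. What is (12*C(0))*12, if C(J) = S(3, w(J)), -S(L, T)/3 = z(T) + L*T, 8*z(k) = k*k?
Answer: 0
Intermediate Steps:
z(k) = k**2/8 (z(k) = (k*k)/8 = k**2/8)
w(W) = 2*W**2 (w(W) = (W + 0)*(W + W) = W*(2*W) = 2*W**2)
S(L, T) = -3*T**2/8 - 3*L*T (S(L, T) = -3*(T**2/8 + L*T) = -3*T**2/8 - 3*L*T)
C(J) = 3*J**2*(-24 - 2*J**2)/4 (C(J) = 3*(2*J**2)*(-2*J**2 - 8*3)/8 = 3*(2*J**2)*(-2*J**2 - 24)/8 = 3*(2*J**2)*(-24 - 2*J**2)/8 = 3*J**2*(-24 - 2*J**2)/4)
(12*C(0))*12 = (12*((3/2)*0**2*(-12 - 1*0**2)))*12 = (12*((3/2)*0*(-12 - 1*0)))*12 = (12*((3/2)*0*(-12 + 0)))*12 = (12*((3/2)*0*(-12)))*12 = (12*0)*12 = 0*12 = 0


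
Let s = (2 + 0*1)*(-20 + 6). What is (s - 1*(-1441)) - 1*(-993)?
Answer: 2406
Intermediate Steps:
s = -28 (s = (2 + 0)*(-14) = 2*(-14) = -28)
(s - 1*(-1441)) - 1*(-993) = (-28 - 1*(-1441)) - 1*(-993) = (-28 + 1441) + 993 = 1413 + 993 = 2406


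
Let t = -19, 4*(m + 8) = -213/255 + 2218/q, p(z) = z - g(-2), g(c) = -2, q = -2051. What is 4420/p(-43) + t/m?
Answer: -25591661960/242427711 ≈ -105.56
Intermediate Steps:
p(z) = 2 + z (p(z) = z - 1*(-2) = z + 2 = 2 + z)
m = -5912871/697340 (m = -8 + (-213/255 + 2218/(-2051))/4 = -8 + (-213*1/255 + 2218*(-1/2051))/4 = -8 + (-71/85 - 2218/2051)/4 = -8 + (1/4)*(-334151/174335) = -8 - 334151/697340 = -5912871/697340 ≈ -8.4792)
4420/p(-43) + t/m = 4420/(2 - 43) - 19/(-5912871/697340) = 4420/(-41) - 19*(-697340/5912871) = 4420*(-1/41) + 13249460/5912871 = -4420/41 + 13249460/5912871 = -25591661960/242427711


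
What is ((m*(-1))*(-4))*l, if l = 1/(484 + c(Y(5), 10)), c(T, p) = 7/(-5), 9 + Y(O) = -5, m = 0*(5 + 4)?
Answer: 0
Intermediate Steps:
m = 0 (m = 0*9 = 0)
Y(O) = -14 (Y(O) = -9 - 5 = -14)
c(T, p) = -7/5 (c(T, p) = 7*(-⅕) = -7/5)
l = 5/2413 (l = 1/(484 - 7/5) = 1/(2413/5) = 5/2413 ≈ 0.0020721)
((m*(-1))*(-4))*l = ((0*(-1))*(-4))*(5/2413) = (0*(-4))*(5/2413) = 0*(5/2413) = 0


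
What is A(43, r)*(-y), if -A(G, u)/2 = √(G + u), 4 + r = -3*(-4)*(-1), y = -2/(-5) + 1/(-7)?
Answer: 54*√3/35 ≈ 2.6723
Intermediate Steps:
y = 9/35 (y = -2*(-⅕) + 1*(-⅐) = ⅖ - ⅐ = 9/35 ≈ 0.25714)
r = -16 (r = -4 - 3*(-4)*(-1) = -4 + 12*(-1) = -4 - 12 = -16)
A(G, u) = -2*√(G + u)
A(43, r)*(-y) = (-2*√(43 - 16))*(-1*9/35) = -6*√3*(-9/35) = 54*√3/35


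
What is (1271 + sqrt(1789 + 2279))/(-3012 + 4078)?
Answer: 31/26 + 3*sqrt(113)/533 ≈ 1.2521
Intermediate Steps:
(1271 + sqrt(1789 + 2279))/(-3012 + 4078) = (1271 + sqrt(4068))/1066 = (1271 + 6*sqrt(113))*(1/1066) = 31/26 + 3*sqrt(113)/533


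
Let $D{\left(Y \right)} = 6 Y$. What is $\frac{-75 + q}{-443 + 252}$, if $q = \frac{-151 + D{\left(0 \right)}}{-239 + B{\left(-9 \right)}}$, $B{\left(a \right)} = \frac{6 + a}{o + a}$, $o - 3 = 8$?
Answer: $\frac{35773}{91871} \approx 0.38938$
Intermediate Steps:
$o = 11$ ($o = 3 + 8 = 11$)
$B{\left(a \right)} = \frac{6 + a}{11 + a}$
$q = \frac{302}{481}$ ($q = \frac{-151 + 6 \cdot 0}{-239 + \frac{6 - 9}{11 - 9}} = \frac{-151 + 0}{-239 + \frac{1}{2} \left(-3\right)} = - \frac{151}{-239 + \frac{1}{2} \left(-3\right)} = - \frac{151}{-239 - \frac{3}{2}} = - \frac{151}{- \frac{481}{2}} = \left(-151\right) \left(- \frac{2}{481}\right) = \frac{302}{481} \approx 0.62786$)
$\frac{-75 + q}{-443 + 252} = \frac{-75 + \frac{302}{481}}{-443 + 252} = - \frac{35773}{481 \left(-191\right)} = \left(- \frac{35773}{481}\right) \left(- \frac{1}{191}\right) = \frac{35773}{91871}$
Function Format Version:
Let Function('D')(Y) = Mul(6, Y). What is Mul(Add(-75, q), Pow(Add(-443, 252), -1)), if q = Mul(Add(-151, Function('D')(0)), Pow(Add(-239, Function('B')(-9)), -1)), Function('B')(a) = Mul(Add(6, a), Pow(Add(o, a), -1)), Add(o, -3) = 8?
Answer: Rational(35773, 91871) ≈ 0.38938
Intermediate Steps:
o = 11 (o = Add(3, 8) = 11)
Function('B')(a) = Mul(Pow(Add(11, a), -1), Add(6, a)) (Function('B')(a) = Mul(Add(6, a), Pow(Add(11, a), -1)) = Mul(Pow(Add(11, a), -1), Add(6, a)))
q = Rational(302, 481) (q = Mul(Add(-151, Mul(6, 0)), Pow(Add(-239, Mul(Pow(Add(11, -9), -1), Add(6, -9))), -1)) = Mul(Add(-151, 0), Pow(Add(-239, Mul(Pow(2, -1), -3)), -1)) = Mul(-151, Pow(Add(-239, Mul(Rational(1, 2), -3)), -1)) = Mul(-151, Pow(Add(-239, Rational(-3, 2)), -1)) = Mul(-151, Pow(Rational(-481, 2), -1)) = Mul(-151, Rational(-2, 481)) = Rational(302, 481) ≈ 0.62786)
Mul(Add(-75, q), Pow(Add(-443, 252), -1)) = Mul(Add(-75, Rational(302, 481)), Pow(Add(-443, 252), -1)) = Mul(Rational(-35773, 481), Pow(-191, -1)) = Mul(Rational(-35773, 481), Rational(-1, 191)) = Rational(35773, 91871)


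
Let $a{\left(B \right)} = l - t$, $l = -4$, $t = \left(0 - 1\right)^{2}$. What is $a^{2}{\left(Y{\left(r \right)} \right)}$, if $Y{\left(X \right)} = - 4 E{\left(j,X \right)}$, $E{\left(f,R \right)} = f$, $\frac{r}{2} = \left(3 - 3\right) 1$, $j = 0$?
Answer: $25$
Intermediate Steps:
$r = 0$ ($r = 2 \left(3 - 3\right) 1 = 2 \cdot 0 \cdot 1 = 2 \cdot 0 = 0$)
$t = 1$ ($t = \left(-1\right)^{2} = 1$)
$Y{\left(X \right)} = 0$ ($Y{\left(X \right)} = \left(-4\right) 0 = 0$)
$a{\left(B \right)} = -5$ ($a{\left(B \right)} = -4 - 1 = -5$)
$a^{2}{\left(Y{\left(r \right)} \right)} = \left(-5\right)^{2} = 25$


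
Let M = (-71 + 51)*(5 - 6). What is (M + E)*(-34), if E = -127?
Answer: 3638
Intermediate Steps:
M = 20 (M = -20*(-1) = 20)
(M + E)*(-34) = (20 - 127)*(-34) = -107*(-34) = 3638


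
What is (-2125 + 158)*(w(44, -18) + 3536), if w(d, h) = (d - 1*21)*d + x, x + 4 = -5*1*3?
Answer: -8908543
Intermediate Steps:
x = -19 (x = -4 - 5*1*3 = -4 - 5*3 = -4 - 15 = -19)
w(d, h) = -19 + d*(-21 + d) (w(d, h) = (d - 1*21)*d - 19 = (d - 21)*d - 19 = (-21 + d)*d - 19 = d*(-21 + d) - 19 = -19 + d*(-21 + d))
(-2125 + 158)*(w(44, -18) + 3536) = (-2125 + 158)*((-19 + 44² - 21*44) + 3536) = -1967*((-19 + 1936 - 924) + 3536) = -1967*(993 + 3536) = -1967*4529 = -8908543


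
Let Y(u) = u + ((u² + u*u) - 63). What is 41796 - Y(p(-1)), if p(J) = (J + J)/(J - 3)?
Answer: 41858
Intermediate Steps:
p(J) = 2*J/(-3 + J) (p(J) = (2*J)/(-3 + J) = 2*J/(-3 + J))
Y(u) = -63 + u + 2*u² (Y(u) = u + ((u² + u²) - 63) = u + (2*u² - 63) = u + (-63 + 2*u²) = -63 + u + 2*u²)
41796 - Y(p(-1)) = 41796 - (-63 + 2*(-1)/(-3 - 1) + 2*(2*(-1)/(-3 - 1))²) = 41796 - (-63 + 2*(-1)/(-4) + 2*(2*(-1)/(-4))²) = 41796 - (-63 + 2*(-1)*(-¼) + 2*(2*(-1)*(-¼))²) = 41796 - (-63 + ½ + 2*(½)²) = 41796 - (-63 + ½ + 2*(¼)) = 41796 - (-63 + ½ + ½) = 41796 - 1*(-62) = 41796 + 62 = 41858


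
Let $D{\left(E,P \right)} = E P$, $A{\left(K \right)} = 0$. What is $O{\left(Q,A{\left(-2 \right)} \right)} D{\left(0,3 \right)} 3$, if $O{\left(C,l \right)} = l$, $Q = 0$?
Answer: $0$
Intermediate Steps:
$O{\left(Q,A{\left(-2 \right)} \right)} D{\left(0,3 \right)} 3 = 0 \cdot 0 \cdot 3 \cdot 3 = 0 \cdot 0 \cdot 3 = 0 \cdot 3 = 0$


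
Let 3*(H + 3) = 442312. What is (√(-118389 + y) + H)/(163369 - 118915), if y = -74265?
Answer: 442303/133362 + I*√21406/14818 ≈ 3.3166 + 0.0098737*I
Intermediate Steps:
H = 442303/3 (H = -3 + (⅓)*442312 = -3 + 442312/3 = 442303/3 ≈ 1.4743e+5)
(√(-118389 + y) + H)/(163369 - 118915) = (√(-118389 - 74265) + 442303/3)/(163369 - 118915) = (√(-192654) + 442303/3)/44454 = (3*I*√21406 + 442303/3)*(1/44454) = (442303/3 + 3*I*√21406)*(1/44454) = 442303/133362 + I*√21406/14818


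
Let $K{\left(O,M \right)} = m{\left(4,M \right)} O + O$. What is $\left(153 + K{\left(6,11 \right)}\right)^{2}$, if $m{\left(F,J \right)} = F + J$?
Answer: $62001$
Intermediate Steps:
$K{\left(O,M \right)} = O + O \left(4 + M\right)$ ($K{\left(O,M \right)} = \left(4 + M\right) O + O = O \left(4 + M\right) + O = O + O \left(4 + M\right)$)
$\left(153 + K{\left(6,11 \right)}\right)^{2} = \left(153 + 6 \left(5 + 11\right)\right)^{2} = \left(153 + 6 \cdot 16\right)^{2} = \left(153 + 96\right)^{2} = 249^{2} = 62001$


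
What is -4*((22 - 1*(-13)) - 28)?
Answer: -28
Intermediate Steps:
-4*((22 - 1*(-13)) - 28) = -4*((22 + 13) - 28) = -4*(35 - 28) = -4*7 = -28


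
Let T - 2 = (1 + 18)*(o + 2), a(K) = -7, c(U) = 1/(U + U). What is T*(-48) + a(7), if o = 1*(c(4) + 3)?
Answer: -4777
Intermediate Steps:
c(U) = 1/(2*U)
o = 25/8 (o = 1*((½)/4 + 3) = 1*((½)*(¼) + 3) = 1*(⅛ + 3) = 1*(25/8) = 25/8 ≈ 3.1250)
T = 795/8 (T = 2 + (1 + 18)*(25/8 + 2) = 2 + 19*(41/8) = 2 + 779/8 = 795/8 ≈ 99.375)
T*(-48) + a(7) = (795/8)*(-48) - 7 = -4770 - 7 = -4777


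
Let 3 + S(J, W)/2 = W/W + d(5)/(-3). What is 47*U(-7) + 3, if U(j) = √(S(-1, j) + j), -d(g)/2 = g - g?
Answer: 3 + 47*I*√11 ≈ 3.0 + 155.88*I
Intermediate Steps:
d(g) = 0 (d(g) = -2*(g - g) = -2*0 = 0)
S(J, W) = -4 (S(J, W) = -6 + 2*(W/W + 0/(-3)) = -6 + 2*(1 + 0*(-⅓)) = -6 + 2*(1 + 0) = -6 + 2*1 = -6 + 2 = -4)
U(j) = √(-4 + j)
47*U(-7) + 3 = 47*√(-4 - 7) + 3 = 47*√(-11) + 3 = 47*(I*√11) + 3 = 47*I*√11 + 3 = 3 + 47*I*√11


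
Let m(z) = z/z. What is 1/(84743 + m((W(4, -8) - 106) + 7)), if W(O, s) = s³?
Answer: 1/84744 ≈ 1.1800e-5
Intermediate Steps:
m(z) = 1
1/(84743 + m((W(4, -8) - 106) + 7)) = 1/(84743 + 1) = 1/84744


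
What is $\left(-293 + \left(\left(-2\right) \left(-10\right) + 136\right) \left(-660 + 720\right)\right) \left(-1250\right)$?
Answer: $-11333750$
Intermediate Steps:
$\left(-293 + \left(\left(-2\right) \left(-10\right) + 136\right) \left(-660 + 720\right)\right) \left(-1250\right) = \left(-293 + \left(20 + 136\right) 60\right) \left(-1250\right) = \left(-293 + 156 \cdot 60\right) \left(-1250\right) = \left(-293 + 9360\right) \left(-1250\right) = 9067 \left(-1250\right) = -11333750$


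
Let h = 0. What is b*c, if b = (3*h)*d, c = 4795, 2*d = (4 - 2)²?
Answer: 0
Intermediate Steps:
d = 2 (d = (4 - 2)²/2 = (½)*2² = (½)*4 = 2)
b = 0 (b = (3*0)*2 = 0*2 = 0)
b*c = 0*4795 = 0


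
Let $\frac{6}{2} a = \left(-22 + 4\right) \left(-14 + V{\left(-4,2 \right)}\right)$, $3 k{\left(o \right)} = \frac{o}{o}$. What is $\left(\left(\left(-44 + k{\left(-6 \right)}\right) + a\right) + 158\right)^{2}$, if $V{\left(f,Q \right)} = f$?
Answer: $\frac{444889}{9} \approx 49432.0$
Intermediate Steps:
$k{\left(o \right)} = \frac{1}{3}$ ($k{\left(o \right)} = \frac{o \frac{1}{o}}{3} = \frac{1}{3} \cdot 1 = \frac{1}{3}$)
$a = 108$ ($a = \frac{\left(-22 + 4\right) \left(-14 - 4\right)}{3} = \frac{\left(-18\right) \left(-18\right)}{3} = \frac{1}{3} \cdot 324 = 108$)
$\left(\left(\left(-44 + k{\left(-6 \right)}\right) + a\right) + 158\right)^{2} = \left(\left(\left(-44 + \frac{1}{3}\right) + 108\right) + 158\right)^{2} = \left(\left(- \frac{131}{3} + 108\right) + 158\right)^{2} = \left(\frac{193}{3} + 158\right)^{2} = \left(\frac{667}{3}\right)^{2} = \frac{444889}{9}$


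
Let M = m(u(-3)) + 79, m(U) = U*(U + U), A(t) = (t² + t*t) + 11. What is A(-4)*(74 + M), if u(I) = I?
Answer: 7353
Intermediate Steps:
A(t) = 11 + 2*t² (A(t) = (t² + t²) + 11 = 2*t² + 11 = 11 + 2*t²)
m(U) = 2*U² (m(U) = U*(2*U) = 2*U²)
M = 97 (M = 2*(-3)² + 79 = 2*9 + 79 = 18 + 79 = 97)
A(-4)*(74 + M) = (11 + 2*(-4)²)*(74 + 97) = (11 + 2*16)*171 = (11 + 32)*171 = 43*171 = 7353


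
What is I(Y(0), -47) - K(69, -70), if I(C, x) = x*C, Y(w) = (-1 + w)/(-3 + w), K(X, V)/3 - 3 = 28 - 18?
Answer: -164/3 ≈ -54.667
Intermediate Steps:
K(X, V) = 39 (K(X, V) = 9 + 3*(28 - 18) = 9 + 3*10 = 9 + 30 = 39)
Y(w) = (-1 + w)/(-3 + w)
I(C, x) = C*x
I(Y(0), -47) - K(69, -70) = ((-1 + 0)/(-3 + 0))*(-47) - 1*39 = (-1/(-3))*(-47) - 39 = -1/3*(-1)*(-47) - 39 = (1/3)*(-47) - 39 = -47/3 - 39 = -164/3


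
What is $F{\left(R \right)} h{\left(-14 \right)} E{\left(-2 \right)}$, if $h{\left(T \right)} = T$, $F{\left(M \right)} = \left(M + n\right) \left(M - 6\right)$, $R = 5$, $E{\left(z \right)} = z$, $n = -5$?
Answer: $0$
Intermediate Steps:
$F{\left(M \right)} = \left(-6 + M\right) \left(-5 + M\right)$ ($F{\left(M \right)} = \left(M - 5\right) \left(M - 6\right) = \left(-5 + M\right) \left(-6 + M\right) = \left(-6 + M\right) \left(-5 + M\right)$)
$F{\left(R \right)} h{\left(-14 \right)} E{\left(-2 \right)} = \left(30 + 5^{2} - 55\right) \left(-14\right) \left(-2\right) = \left(30 + 25 - 55\right) \left(-14\right) \left(-2\right) = 0 \left(-14\right) \left(-2\right) = 0 \left(-2\right) = 0$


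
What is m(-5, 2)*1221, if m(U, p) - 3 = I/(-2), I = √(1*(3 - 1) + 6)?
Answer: 3663 - 1221*√2 ≈ 1936.2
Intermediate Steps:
I = 2*√2 (I = √(1*2 + 6) = √(2 + 6) = √8 = 2*√2 ≈ 2.8284)
m(U, p) = 3 - √2 (m(U, p) = 3 + (2*√2)/(-2) = 3 + (2*√2)*(-½) = 3 - √2)
m(-5, 2)*1221 = (3 - √2)*1221 = 3663 - 1221*√2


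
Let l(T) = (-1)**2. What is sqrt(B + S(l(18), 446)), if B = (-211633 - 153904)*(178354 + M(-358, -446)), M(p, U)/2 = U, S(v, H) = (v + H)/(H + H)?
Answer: I*sqrt(12903467501730423)/446 ≈ 2.5469e+5*I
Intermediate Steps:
l(T) = 1
S(v, H) = (H + v)/(2*H) (S(v, H) = (H + v)/((2*H)) = (H + v)*(1/(2*H)) = (H + v)/(2*H))
M(p, U) = 2*U
B = -64868927094 (B = (-211633 - 153904)*(178354 + 2*(-446)) = -365537*(178354 - 892) = -365537*177462 = -64868927094)
sqrt(B + S(l(18), 446)) = sqrt(-64868927094 + (1/2)*(446 + 1)/446) = sqrt(-64868927094 + (1/2)*(1/446)*447) = sqrt(-64868927094 + 447/892) = sqrt(-57863082967401/892) = I*sqrt(12903467501730423)/446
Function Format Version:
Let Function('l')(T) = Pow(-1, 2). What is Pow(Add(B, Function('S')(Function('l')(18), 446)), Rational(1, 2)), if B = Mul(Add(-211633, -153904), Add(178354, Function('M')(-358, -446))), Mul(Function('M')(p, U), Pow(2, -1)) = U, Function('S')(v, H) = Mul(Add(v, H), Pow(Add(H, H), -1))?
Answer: Mul(Rational(1, 446), I, Pow(12903467501730423, Rational(1, 2))) ≈ Mul(2.5469e+5, I)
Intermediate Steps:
Function('l')(T) = 1
Function('S')(v, H) = Mul(Rational(1, 2), Pow(H, -1), Add(H, v)) (Function('S')(v, H) = Mul(Add(H, v), Pow(Mul(2, H), -1)) = Mul(Add(H, v), Mul(Rational(1, 2), Pow(H, -1))) = Mul(Rational(1, 2), Pow(H, -1), Add(H, v)))
Function('M')(p, U) = Mul(2, U)
B = -64868927094 (B = Mul(Add(-211633, -153904), Add(178354, Mul(2, -446))) = Mul(-365537, Add(178354, -892)) = Mul(-365537, 177462) = -64868927094)
Pow(Add(B, Function('S')(Function('l')(18), 446)), Rational(1, 2)) = Pow(Add(-64868927094, Mul(Rational(1, 2), Pow(446, -1), Add(446, 1))), Rational(1, 2)) = Pow(Add(-64868927094, Mul(Rational(1, 2), Rational(1, 446), 447)), Rational(1, 2)) = Pow(Add(-64868927094, Rational(447, 892)), Rational(1, 2)) = Pow(Rational(-57863082967401, 892), Rational(1, 2)) = Mul(Rational(1, 446), I, Pow(12903467501730423, Rational(1, 2)))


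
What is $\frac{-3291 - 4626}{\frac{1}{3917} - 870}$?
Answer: $\frac{4430127}{486827} \approx 9.1$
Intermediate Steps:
$\frac{-3291 - 4626}{\frac{1}{3917} - 870} = - \frac{7917}{\frac{1}{3917} - 870} = - \frac{7917}{- \frac{3407789}{3917}} = \left(-7917\right) \left(- \frac{3917}{3407789}\right) = \frac{4430127}{486827}$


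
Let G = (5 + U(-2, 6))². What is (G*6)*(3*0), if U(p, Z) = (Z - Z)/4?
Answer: 0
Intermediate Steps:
U(p, Z) = 0 (U(p, Z) = 0*(¼) = 0)
G = 25 (G = (5 + 0)² = 5² = 25)
(G*6)*(3*0) = (25*6)*(3*0) = 150*0 = 0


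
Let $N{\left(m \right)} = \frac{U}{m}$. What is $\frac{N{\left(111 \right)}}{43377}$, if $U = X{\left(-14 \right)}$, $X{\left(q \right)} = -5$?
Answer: $- \frac{5}{4814847} \approx -1.0385 \cdot 10^{-6}$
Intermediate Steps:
$U = -5$
$N{\left(m \right)} = - \frac{5}{m}$
$\frac{N{\left(111 \right)}}{43377} = \frac{\left(-5\right) \frac{1}{111}}{43377} = \left(-5\right) \frac{1}{111} \cdot \frac{1}{43377} = \left(- \frac{5}{111}\right) \frac{1}{43377} = - \frac{5}{4814847}$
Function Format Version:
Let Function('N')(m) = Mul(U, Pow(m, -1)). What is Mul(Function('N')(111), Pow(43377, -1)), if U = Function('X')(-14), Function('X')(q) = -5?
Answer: Rational(-5, 4814847) ≈ -1.0385e-6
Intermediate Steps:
U = -5
Function('N')(m) = Mul(-5, Pow(m, -1))
Mul(Function('N')(111), Pow(43377, -1)) = Mul(Mul(-5, Pow(111, -1)), Pow(43377, -1)) = Mul(Mul(-5, Rational(1, 111)), Rational(1, 43377)) = Mul(Rational(-5, 111), Rational(1, 43377)) = Rational(-5, 4814847)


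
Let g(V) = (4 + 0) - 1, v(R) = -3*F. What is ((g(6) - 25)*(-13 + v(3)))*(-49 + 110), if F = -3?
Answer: 5368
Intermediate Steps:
v(R) = 9 (v(R) = -3*(-3) = 9)
g(V) = 3 (g(V) = 4 - 1 = 3)
((g(6) - 25)*(-13 + v(3)))*(-49 + 110) = ((3 - 25)*(-13 + 9))*(-49 + 110) = -22*(-4)*61 = 88*61 = 5368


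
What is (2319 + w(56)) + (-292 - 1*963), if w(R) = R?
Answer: 1120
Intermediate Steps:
(2319 + w(56)) + (-292 - 1*963) = (2319 + 56) + (-292 - 1*963) = 2375 + (-292 - 963) = 2375 - 1255 = 1120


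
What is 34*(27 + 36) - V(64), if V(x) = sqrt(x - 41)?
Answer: 2142 - sqrt(23) ≈ 2137.2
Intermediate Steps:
V(x) = sqrt(-41 + x)
34*(27 + 36) - V(64) = 34*(27 + 36) - sqrt(-41 + 64) = 34*63 - sqrt(23) = 2142 - sqrt(23)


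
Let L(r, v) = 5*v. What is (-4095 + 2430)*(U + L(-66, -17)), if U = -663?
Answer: 1245420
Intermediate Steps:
(-4095 + 2430)*(U + L(-66, -17)) = (-4095 + 2430)*(-663 + 5*(-17)) = -1665*(-663 - 85) = -1665*(-748) = 1245420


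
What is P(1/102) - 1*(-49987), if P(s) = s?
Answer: 5098675/102 ≈ 49987.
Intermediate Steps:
P(1/102) - 1*(-49987) = 1/102 - 1*(-49987) = 1/102 + 49987 = 5098675/102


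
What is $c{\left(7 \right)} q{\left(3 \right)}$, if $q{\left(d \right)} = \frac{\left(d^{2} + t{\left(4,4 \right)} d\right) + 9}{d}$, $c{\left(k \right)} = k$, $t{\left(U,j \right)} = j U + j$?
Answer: $182$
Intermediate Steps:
$t{\left(U,j \right)} = j + U j$ ($t{\left(U,j \right)} = U j + j = j + U j$)
$q{\left(d \right)} = \frac{9 + d^{2} + 20 d}{d}$ ($q{\left(d \right)} = \frac{\left(d^{2} + 4 \left(1 + 4\right) d\right) + 9}{d} = \frac{\left(d^{2} + 4 \cdot 5 d\right) + 9}{d} = \frac{\left(d^{2} + 20 d\right) + 9}{d} = \frac{9 + d^{2} + 20 d}{d}$)
$c{\left(7 \right)} q{\left(3 \right)} = 7 \left(20 + 3 + \frac{9}{3}\right) = 7 \left(20 + 3 + 9 \cdot \frac{1}{3}\right) = 7 \left(20 + 3 + 3\right) = 7 \cdot 26 = 182$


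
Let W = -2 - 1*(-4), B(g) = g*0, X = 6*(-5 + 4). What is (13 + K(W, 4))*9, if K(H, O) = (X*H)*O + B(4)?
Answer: -315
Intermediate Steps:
X = -6 (X = 6*(-1) = -6)
B(g) = 0
W = 2 (W = -2 + 4 = 2)
K(H, O) = -6*H*O (K(H, O) = (-6*H)*O + 0 = -6*H*O + 0 = -6*H*O)
(13 + K(W, 4))*9 = (13 - 6*2*4)*9 = (13 - 48)*9 = -35*9 = -315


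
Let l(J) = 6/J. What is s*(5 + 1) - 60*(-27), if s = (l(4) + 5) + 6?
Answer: 1695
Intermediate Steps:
s = 25/2 (s = (6/4 + 5) + 6 = (6*(¼) + 5) + 6 = (3/2 + 5) + 6 = 13/2 + 6 = 25/2 ≈ 12.500)
s*(5 + 1) - 60*(-27) = 25*(5 + 1)/2 - 60*(-27) = (25/2)*6 + 1620 = 75 + 1620 = 1695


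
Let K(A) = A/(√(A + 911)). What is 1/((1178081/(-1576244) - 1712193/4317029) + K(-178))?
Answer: 38828546337270608813486566228/1422669948256095076025007860211 - 8242080032885456104911332128*√733/1422669948256095076025007860211 ≈ -0.12956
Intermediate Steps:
K(A) = A/√(911 + A) (K(A) = A/(√(911 + A)) = A/√(911 + A))
1/((1178081/(-1576244) - 1712193/4317029) + K(-178)) = 1/((1178081/(-1576244) - 1712193/4317029) - 178/√(911 - 178)) = 1/((1178081*(-1/1576244) - 1712193*1/4317029) - 178*√733/733) = 1/((-1178081/1576244 - 1712193/4317029) - 178*√733/733) = 1/(-7784643784441/6804691059076 - 178*√733/733)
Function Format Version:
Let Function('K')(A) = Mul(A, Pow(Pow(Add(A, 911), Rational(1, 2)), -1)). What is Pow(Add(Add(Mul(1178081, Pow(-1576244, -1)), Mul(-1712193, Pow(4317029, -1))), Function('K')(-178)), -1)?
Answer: Add(Rational(38828546337270608813486566228, 1422669948256095076025007860211), Mul(Rational(-8242080032885456104911332128, 1422669948256095076025007860211), Pow(733, Rational(1, 2)))) ≈ -0.12956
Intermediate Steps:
Function('K')(A) = Mul(A, Pow(Add(911, A), Rational(-1, 2))) (Function('K')(A) = Mul(A, Pow(Pow(Add(911, A), Rational(1, 2)), -1)) = Mul(A, Pow(Add(911, A), Rational(-1, 2))))
Pow(Add(Add(Mul(1178081, Pow(-1576244, -1)), Mul(-1712193, Pow(4317029, -1))), Function('K')(-178)), -1) = Pow(Add(Add(Mul(1178081, Pow(-1576244, -1)), Mul(-1712193, Pow(4317029, -1))), Mul(-178, Pow(Add(911, -178), Rational(-1, 2)))), -1) = Pow(Add(Add(Mul(1178081, Rational(-1, 1576244)), Mul(-1712193, Rational(1, 4317029))), Mul(-178, Pow(733, Rational(-1, 2)))), -1) = Pow(Add(Add(Rational(-1178081, 1576244), Rational(-1712193, 4317029)), Mul(-178, Mul(Rational(1, 733), Pow(733, Rational(1, 2))))), -1) = Pow(Add(Rational(-7784643784441, 6804691059076), Mul(Rational(-178, 733), Pow(733, Rational(1, 2)))), -1)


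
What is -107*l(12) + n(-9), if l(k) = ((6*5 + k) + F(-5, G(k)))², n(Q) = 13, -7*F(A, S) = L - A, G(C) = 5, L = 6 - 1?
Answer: -8629555/49 ≈ -1.7611e+5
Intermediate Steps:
L = 5
F(A, S) = -5/7 + A/7 (F(A, S) = -(5 - A)/7 = -5/7 + A/7)
l(k) = (200/7 + k)² (l(k) = ((6*5 + k) + (-5/7 + (⅐)*(-5)))² = ((30 + k) + (-5/7 - 5/7))² = ((30 + k) - 10/7)² = (200/7 + k)²)
-107*l(12) + n(-9) = -107*(200 + 7*12)²/49 + 13 = -107*(200 + 84)²/49 + 13 = -107*284²/49 + 13 = -107*80656/49 + 13 = -8630192/49 + 13 = -8629555/49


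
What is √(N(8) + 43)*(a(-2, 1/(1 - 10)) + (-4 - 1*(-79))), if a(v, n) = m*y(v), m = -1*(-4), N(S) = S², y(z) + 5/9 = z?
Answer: 583*√107/9 ≈ 670.07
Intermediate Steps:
y(z) = -5/9 + z
m = 4
a(v, n) = -20/9 + 4*v (a(v, n) = 4*(-5/9 + v) = -20/9 + 4*v)
√(N(8) + 43)*(a(-2, 1/(1 - 10)) + (-4 - 1*(-79))) = √(8² + 43)*((-20/9 + 4*(-2)) + (-4 - 1*(-79))) = √(64 + 43)*((-20/9 - 8) + (-4 + 79)) = √107*(-92/9 + 75) = √107*(583/9) = 583*√107/9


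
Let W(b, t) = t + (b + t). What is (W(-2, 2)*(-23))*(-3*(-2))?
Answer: -276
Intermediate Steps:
W(b, t) = b + 2*t
(W(-2, 2)*(-23))*(-3*(-2)) = ((-2 + 2*2)*(-23))*(-3*(-2)) = ((-2 + 4)*(-23))*6 = (2*(-23))*6 = -46*6 = -276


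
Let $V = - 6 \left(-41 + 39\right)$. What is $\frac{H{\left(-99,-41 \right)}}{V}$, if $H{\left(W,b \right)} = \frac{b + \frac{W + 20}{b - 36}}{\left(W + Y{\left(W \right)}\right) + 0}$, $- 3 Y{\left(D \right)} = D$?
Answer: $\frac{171}{3388} \approx 0.050472$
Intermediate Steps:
$Y{\left(D \right)} = - \frac{D}{3}$
$H{\left(W,b \right)} = \frac{3 \left(b + \frac{20 + W}{-36 + b}\right)}{2 W}$ ($H{\left(W,b \right)} = \frac{b + \frac{W + 20}{b - 36}}{\left(W - \frac{W}{3}\right) + 0} = \frac{b + \frac{20 + W}{-36 + b}}{\frac{2 W}{3} + 0} = \frac{b + \frac{20 + W}{-36 + b}}{\frac{2}{3} W} = \left(b + \frac{20 + W}{-36 + b}\right) \frac{3}{2 W} = \frac{3 \left(b + \frac{20 + W}{-36 + b}\right)}{2 W}$)
$V = 12$ ($V = \left(-6\right) \left(-2\right) = 12$)
$\frac{H{\left(-99,-41 \right)}}{V} = \frac{\frac{3}{2} \frac{1}{-99} \frac{1}{-36 - 41} \left(20 - 99 + \left(-41\right)^{2} - -1476\right)}{12} = \frac{3}{2} \left(- \frac{1}{99}\right) \frac{1}{-77} \left(20 - 99 + 1681 + 1476\right) \frac{1}{12} = \frac{3}{2} \left(- \frac{1}{99}\right) \left(- \frac{1}{77}\right) 3078 \cdot \frac{1}{12} = \frac{513}{847} \cdot \frac{1}{12} = \frac{171}{3388}$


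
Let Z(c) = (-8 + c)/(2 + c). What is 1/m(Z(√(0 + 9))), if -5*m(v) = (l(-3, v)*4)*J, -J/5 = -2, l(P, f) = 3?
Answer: -1/24 ≈ -0.041667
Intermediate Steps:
J = 10 (J = -5*(-2) = 10)
Z(c) = (-8 + c)/(2 + c)
m(v) = -24 (m(v) = -3*4*10/5 = -12*10/5 = -⅕*120 = -24)
1/m(Z(√(0 + 9))) = 1/(-24) = -1/24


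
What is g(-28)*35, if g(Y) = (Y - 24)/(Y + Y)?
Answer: 65/2 ≈ 32.500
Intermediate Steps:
g(Y) = (-24 + Y)/(2*Y) (g(Y) = (-24 + Y)/((2*Y)) = (-24 + Y)*(1/(2*Y)) = (-24 + Y)/(2*Y))
g(-28)*35 = ((½)*(-24 - 28)/(-28))*35 = ((½)*(-1/28)*(-52))*35 = (13/14)*35 = 65/2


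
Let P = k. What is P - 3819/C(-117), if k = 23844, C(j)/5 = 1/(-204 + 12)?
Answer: 852468/5 ≈ 1.7049e+5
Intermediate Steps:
C(j) = -5/192 (C(j) = 5/(-204 + 12) = 5/(-192) = 5*(-1/192) = -5/192)
P = 23844
P - 3819/C(-117) = 23844 - 3819/(-5/192) = 23844 - 3819*(-192/5) = 23844 + 733248/5 = 852468/5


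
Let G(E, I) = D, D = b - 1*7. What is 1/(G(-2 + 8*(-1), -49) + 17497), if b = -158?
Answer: 1/17332 ≈ 5.7697e-5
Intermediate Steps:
D = -165 (D = -158 - 1*7 = -158 - 7 = -165)
G(E, I) = -165
1/(G(-2 + 8*(-1), -49) + 17497) = 1/(-165 + 17497) = 1/17332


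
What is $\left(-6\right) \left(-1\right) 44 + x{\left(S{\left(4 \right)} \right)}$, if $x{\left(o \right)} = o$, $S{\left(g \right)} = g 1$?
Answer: $268$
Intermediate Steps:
$S{\left(g \right)} = g$
$\left(-6\right) \left(-1\right) 44 + x{\left(S{\left(4 \right)} \right)} = \left(-6\right) \left(-1\right) 44 + 4 = 6 \cdot 44 + 4 = 264 + 4 = 268$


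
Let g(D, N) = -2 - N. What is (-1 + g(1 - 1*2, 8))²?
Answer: 121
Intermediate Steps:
(-1 + g(1 - 1*2, 8))² = (-1 + (-2 - 1*8))² = (-1 + (-2 - 8))² = (-1 - 10)² = (-11)² = 121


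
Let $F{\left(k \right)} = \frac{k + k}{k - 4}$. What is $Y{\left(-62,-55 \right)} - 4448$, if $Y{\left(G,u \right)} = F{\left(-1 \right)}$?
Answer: $- \frac{22238}{5} \approx -4447.6$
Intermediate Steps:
$F{\left(k \right)} = \frac{2 k}{-4 + k}$
$Y{\left(G,u \right)} = \frac{2}{5}$ ($Y{\left(G,u \right)} = 2 \left(-1\right) \frac{1}{-4 - 1} = 2 \left(-1\right) \frac{1}{-5} = 2 \left(-1\right) \left(- \frac{1}{5}\right) = \frac{2}{5}$)
$Y{\left(-62,-55 \right)} - 4448 = \frac{2}{5} - 4448 = - \frac{22238}{5}$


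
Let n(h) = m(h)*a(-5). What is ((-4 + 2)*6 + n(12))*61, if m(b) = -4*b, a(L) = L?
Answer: 13908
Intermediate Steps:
n(h) = 20*h (n(h) = -4*h*(-5) = 20*h)
((-4 + 2)*6 + n(12))*61 = ((-4 + 2)*6 + 20*12)*61 = (-2*6 + 240)*61 = (-12 + 240)*61 = 228*61 = 13908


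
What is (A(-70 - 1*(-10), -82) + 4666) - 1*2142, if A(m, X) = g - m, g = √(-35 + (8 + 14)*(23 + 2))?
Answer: 2584 + √515 ≈ 2606.7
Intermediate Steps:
g = √515 (g = √(-35 + 22*25) = √(-35 + 550) = √515 ≈ 22.694)
A(m, X) = √515 - m
(A(-70 - 1*(-10), -82) + 4666) - 1*2142 = ((√515 - (-70 - 1*(-10))) + 4666) - 1*2142 = ((√515 - (-70 + 10)) + 4666) - 2142 = ((√515 - 1*(-60)) + 4666) - 2142 = ((√515 + 60) + 4666) - 2142 = ((60 + √515) + 4666) - 2142 = (4726 + √515) - 2142 = 2584 + √515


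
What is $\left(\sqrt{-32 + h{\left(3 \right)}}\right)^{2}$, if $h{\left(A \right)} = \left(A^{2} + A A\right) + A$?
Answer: $-11$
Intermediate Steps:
$h{\left(A \right)} = A + 2 A^{2}$ ($h{\left(A \right)} = \left(A^{2} + A^{2}\right) + A = 2 A^{2} + A = A + 2 A^{2}$)
$\left(\sqrt{-32 + h{\left(3 \right)}}\right)^{2} = \left(\sqrt{-32 + 3 \left(1 + 2 \cdot 3\right)}\right)^{2} = \left(\sqrt{-32 + 3 \left(1 + 6\right)}\right)^{2} = \left(\sqrt{-32 + 3 \cdot 7}\right)^{2} = \left(\sqrt{-32 + 21}\right)^{2} = \left(\sqrt{-11}\right)^{2} = \left(i \sqrt{11}\right)^{2} = -11$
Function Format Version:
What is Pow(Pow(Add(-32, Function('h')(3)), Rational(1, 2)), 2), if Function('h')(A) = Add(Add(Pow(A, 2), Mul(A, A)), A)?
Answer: -11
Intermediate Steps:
Function('h')(A) = Add(A, Mul(2, Pow(A, 2))) (Function('h')(A) = Add(Add(Pow(A, 2), Pow(A, 2)), A) = Add(Mul(2, Pow(A, 2)), A) = Add(A, Mul(2, Pow(A, 2))))
Pow(Pow(Add(-32, Function('h')(3)), Rational(1, 2)), 2) = Pow(Pow(Add(-32, Mul(3, Add(1, Mul(2, 3)))), Rational(1, 2)), 2) = Pow(Pow(Add(-32, Mul(3, Add(1, 6))), Rational(1, 2)), 2) = Pow(Pow(Add(-32, Mul(3, 7)), Rational(1, 2)), 2) = Pow(Pow(Add(-32, 21), Rational(1, 2)), 2) = Pow(Pow(-11, Rational(1, 2)), 2) = Pow(Mul(I, Pow(11, Rational(1, 2))), 2) = -11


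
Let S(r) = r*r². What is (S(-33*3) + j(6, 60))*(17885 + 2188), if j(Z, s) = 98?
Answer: -19474844673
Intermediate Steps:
S(r) = r³
(S(-33*3) + j(6, 60))*(17885 + 2188) = ((-33*3)³ + 98)*(17885 + 2188) = ((-99)³ + 98)*20073 = (-970299 + 98)*20073 = -970201*20073 = -19474844673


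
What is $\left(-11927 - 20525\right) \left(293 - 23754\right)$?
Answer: $761356372$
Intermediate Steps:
$\left(-11927 - 20525\right) \left(293 - 23754\right) = \left(-32452\right) \left(-23461\right) = 761356372$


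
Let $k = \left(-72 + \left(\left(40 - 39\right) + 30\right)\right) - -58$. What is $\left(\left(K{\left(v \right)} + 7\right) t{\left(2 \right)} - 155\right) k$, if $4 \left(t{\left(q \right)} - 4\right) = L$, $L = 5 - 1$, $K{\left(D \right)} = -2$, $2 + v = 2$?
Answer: $-2210$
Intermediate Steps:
$v = 0$ ($v = -2 + 2 = 0$)
$L = 4$ ($L = 5 - 1 = 4$)
$t{\left(q \right)} = 5$ ($t{\left(q \right)} = 4 + \frac{1}{4} \cdot 4 = 4 + 1 = 5$)
$k = 17$ ($k = \left(-72 + \left(1 + 30\right)\right) + 58 = \left(-72 + 31\right) + 58 = -41 + 58 = 17$)
$\left(\left(K{\left(v \right)} + 7\right) t{\left(2 \right)} - 155\right) k = \left(\left(-2 + 7\right) 5 - 155\right) 17 = \left(5 \cdot 5 - 155\right) 17 = \left(25 - 155\right) 17 = \left(-130\right) 17 = -2210$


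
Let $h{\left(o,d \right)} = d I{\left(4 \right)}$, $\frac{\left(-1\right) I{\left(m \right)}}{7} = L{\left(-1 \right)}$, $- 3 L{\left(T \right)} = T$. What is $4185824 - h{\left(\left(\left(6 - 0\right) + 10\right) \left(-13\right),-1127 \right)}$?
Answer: $\frac{12549583}{3} \approx 4.1832 \cdot 10^{6}$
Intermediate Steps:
$L{\left(T \right)} = - \frac{T}{3}$
$I{\left(m \right)} = - \frac{7}{3}$ ($I{\left(m \right)} = - 7 \left(\left(- \frac{1}{3}\right) \left(-1\right)\right) = \left(-7\right) \frac{1}{3} = - \frac{7}{3}$)
$h{\left(o,d \right)} = - \frac{7 d}{3}$ ($h{\left(o,d \right)} = d \left(- \frac{7}{3}\right) = - \frac{7 d}{3}$)
$4185824 - h{\left(\left(\left(6 - 0\right) + 10\right) \left(-13\right),-1127 \right)} = 4185824 - \left(- \frac{7}{3}\right) \left(-1127\right) = 4185824 - \frac{7889}{3} = \frac{12549583}{3}$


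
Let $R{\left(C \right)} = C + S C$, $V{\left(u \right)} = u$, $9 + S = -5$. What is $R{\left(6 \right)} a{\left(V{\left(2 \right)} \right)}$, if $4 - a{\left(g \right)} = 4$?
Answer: $0$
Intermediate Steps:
$S = -14$ ($S = -9 - 5 = -14$)
$a{\left(g \right)} = 0$ ($a{\left(g \right)} = 4 - 4 = 0$)
$R{\left(C \right)} = - 13 C$ ($R{\left(C \right)} = C - 14 C = - 13 C$)
$R{\left(6 \right)} a{\left(V{\left(2 \right)} \right)} = \left(-13\right) 6 \cdot 0 = \left(-78\right) 0 = 0$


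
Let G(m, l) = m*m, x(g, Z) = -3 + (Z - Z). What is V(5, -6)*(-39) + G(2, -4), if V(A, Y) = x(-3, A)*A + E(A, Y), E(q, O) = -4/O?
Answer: 563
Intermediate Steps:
x(g, Z) = -3 (x(g, Z) = -3 + 0 = -3)
G(m, l) = m²
V(A, Y) = -4/Y - 3*A (V(A, Y) = -3*A - 4/Y = -4/Y - 3*A)
V(5, -6)*(-39) + G(2, -4) = (-4/(-6) - 3*5)*(-39) + 2² = (-4*(-⅙) - 15)*(-39) + 4 = (⅔ - 15)*(-39) + 4 = -43/3*(-39) + 4 = 559 + 4 = 563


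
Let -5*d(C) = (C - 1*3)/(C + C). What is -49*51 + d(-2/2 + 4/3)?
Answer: -12491/5 ≈ -2498.2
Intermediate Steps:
d(C) = -(-3 + C)/(10*C) (d(C) = -(C - 1*3)/(5*(C + C)) = -(C - 3)/(5*(2*C)) = -(-3 + C)*1/(2*C)/5 = -(-3 + C)/(10*C))
-49*51 + d(-2/2 + 4/3) = -49*51 + (3 - (-2/2 + 4/3))/(10*(-2/2 + 4/3)) = -2499 + (3 - (-2*½ + 4*(⅓)))/(10*(-2*½ + 4*(⅓))) = -2499 + (3 - (-1 + 4/3))/(10*(-1 + 4/3)) = -2499 + (3 - 1*⅓)/(10*(⅓)) = -2499 + (⅒)*3*(3 - ⅓) = -2499 + (⅒)*3*(8/3) = -2499 + ⅘ = -12491/5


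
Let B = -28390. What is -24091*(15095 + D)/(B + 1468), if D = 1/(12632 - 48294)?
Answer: 12968616263899/960092364 ≈ 13508.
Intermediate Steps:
D = -1/35662 (D = 1/(-35662) = -1/35662 ≈ -2.8041e-5)
-24091*(15095 + D)/(B + 1468) = -24091*(15095 - 1/35662)/(-28390 + 1468) = -24091/((-26922/538317889/35662)) = -24091/((-26922*35662/538317889)) = -24091/(-960092364/538317889) = -24091*(-538317889/960092364) = 12968616263899/960092364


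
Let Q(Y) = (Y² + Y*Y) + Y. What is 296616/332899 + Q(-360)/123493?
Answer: 122797576848/41110696207 ≈ 2.9870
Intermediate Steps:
Q(Y) = Y + 2*Y² (Q(Y) = (Y² + Y²) + Y = 2*Y² + Y = Y + 2*Y²)
296616/332899 + Q(-360)/123493 = 296616/332899 - 360*(1 + 2*(-360))/123493 = 296616*(1/332899) - 360*(1 - 720)*(1/123493) = 296616/332899 - 360*(-719)*(1/123493) = 296616/332899 + 258840*(1/123493) = 296616/332899 + 258840/123493 = 122797576848/41110696207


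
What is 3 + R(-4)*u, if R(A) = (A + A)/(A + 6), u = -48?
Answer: 195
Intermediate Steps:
R(A) = 2*A/(6 + A) (R(A) = (2*A)/(6 + A) = 2*A/(6 + A))
3 + R(-4)*u = 3 + (2*(-4)/(6 - 4))*(-48) = 3 + (2*(-4)/2)*(-48) = 3 + (2*(-4)*(1/2))*(-48) = 3 - 4*(-48) = 3 + 192 = 195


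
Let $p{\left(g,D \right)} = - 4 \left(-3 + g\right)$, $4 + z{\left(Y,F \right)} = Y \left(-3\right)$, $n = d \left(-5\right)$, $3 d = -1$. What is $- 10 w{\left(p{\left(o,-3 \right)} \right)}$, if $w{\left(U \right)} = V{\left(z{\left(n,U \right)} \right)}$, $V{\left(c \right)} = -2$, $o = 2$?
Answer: $20$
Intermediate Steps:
$d = - \frac{1}{3}$ ($d = \frac{1}{3} \left(-1\right) = - \frac{1}{3} \approx -0.33333$)
$n = \frac{5}{3}$ ($n = \left(- \frac{1}{3}\right) \left(-5\right) = \frac{5}{3} \approx 1.6667$)
$z{\left(Y,F \right)} = -4 - 3 Y$ ($z{\left(Y,F \right)} = -4 + Y \left(-3\right) = -4 - 3 Y$)
$p{\left(g,D \right)} = 12 - 4 g$
$w{\left(U \right)} = -2$
$- 10 w{\left(p{\left(o,-3 \right)} \right)} = \left(-10\right) \left(-2\right) = 20$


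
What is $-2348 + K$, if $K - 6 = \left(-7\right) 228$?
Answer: $-3938$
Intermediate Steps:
$K = -1590$ ($K = 6 - 1596 = -1590$)
$-2348 + K = -2348 - 1590 = -3938$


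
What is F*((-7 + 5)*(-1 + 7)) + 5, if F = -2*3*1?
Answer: 77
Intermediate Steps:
F = -6 (F = -6*1 = -6)
F*((-7 + 5)*(-1 + 7)) + 5 = -6*(-7 + 5)*(-1 + 7) + 5 = -(-12)*6 + 5 = -6*(-12) + 5 = 72 + 5 = 77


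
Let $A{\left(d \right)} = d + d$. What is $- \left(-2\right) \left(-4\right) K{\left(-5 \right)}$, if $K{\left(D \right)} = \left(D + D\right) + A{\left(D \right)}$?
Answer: $160$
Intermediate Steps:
$A{\left(d \right)} = 2 d$
$K{\left(D \right)} = 4 D$ ($K{\left(D \right)} = \left(D + D\right) + 2 D = 2 D + 2 D = 4 D$)
$- \left(-2\right) \left(-4\right) K{\left(-5 \right)} = - \left(-2\right) \left(-4\right) 4 \left(-5\right) = \left(-1\right) 8 \left(-20\right) = \left(-8\right) \left(-20\right) = 160$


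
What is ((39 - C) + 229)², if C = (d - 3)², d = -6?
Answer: 34969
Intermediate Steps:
C = 81 (C = (-6 - 3)² = (-9)² = 81)
((39 - C) + 229)² = ((39 - 1*81) + 229)² = ((39 - 81) + 229)² = (-42 + 229)² = 187² = 34969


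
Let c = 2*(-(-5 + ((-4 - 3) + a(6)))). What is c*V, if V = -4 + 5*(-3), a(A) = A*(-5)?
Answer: -1596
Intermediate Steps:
a(A) = -5*A
V = -19 (V = -4 - 15 = -19)
c = 84 (c = 2*(-(-5 + ((-4 - 3) - 5*6))) = 2*(-(-5 + (-7 - 30))) = 2*(-(-5 - 37)) = 2*(-1*(-42)) = 2*42 = 84)
c*V = 84*(-19) = -1596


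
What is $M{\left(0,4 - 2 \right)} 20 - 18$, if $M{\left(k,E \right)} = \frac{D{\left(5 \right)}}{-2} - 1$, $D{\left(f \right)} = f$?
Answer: $-88$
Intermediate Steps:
$M{\left(k,E \right)} = - \frac{7}{2}$ ($M{\left(k,E \right)} = \frac{5}{-2} - 1 = 5 \left(- \frac{1}{2}\right) - 1 = - \frac{5}{2} - 1 = - \frac{7}{2}$)
$M{\left(0,4 - 2 \right)} 20 - 18 = \left(- \frac{7}{2}\right) 20 - 18 = -70 - 18 = -88$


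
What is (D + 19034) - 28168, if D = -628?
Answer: -9762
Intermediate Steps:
(D + 19034) - 28168 = (-628 + 19034) - 28168 = 18406 - 28168 = -9762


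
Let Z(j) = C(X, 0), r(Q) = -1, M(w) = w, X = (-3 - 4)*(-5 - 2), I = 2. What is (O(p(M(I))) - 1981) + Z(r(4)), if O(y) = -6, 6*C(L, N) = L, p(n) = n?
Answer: -11873/6 ≈ -1978.8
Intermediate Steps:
X = 49 (X = -7*(-7) = 49)
C(L, N) = L/6
Z(j) = 49/6 (Z(j) = (1/6)*49 = 49/6)
(O(p(M(I))) - 1981) + Z(r(4)) = (-6 - 1981) + 49/6 = -1987 + 49/6 = -11873/6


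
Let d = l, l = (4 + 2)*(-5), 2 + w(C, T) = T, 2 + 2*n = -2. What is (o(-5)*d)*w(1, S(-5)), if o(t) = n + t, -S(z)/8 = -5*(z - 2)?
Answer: -59220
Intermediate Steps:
n = -2 (n = -1 + (½)*(-2) = -1 - 1 = -2)
S(z) = -80 + 40*z (S(z) = -(-40)*(z - 2) = -(-40)*(-2 + z) = -8*(10 - 5*z) = -80 + 40*z)
w(C, T) = -2 + T
o(t) = -2 + t
l = -30 (l = 6*(-5) = -30)
d = -30
(o(-5)*d)*w(1, S(-5)) = ((-2 - 5)*(-30))*(-2 + (-80 + 40*(-5))) = (-7*(-30))*(-2 + (-80 - 200)) = 210*(-2 - 280) = 210*(-282) = -59220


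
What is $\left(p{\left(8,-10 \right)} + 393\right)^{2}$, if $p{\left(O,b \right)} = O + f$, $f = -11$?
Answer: $152100$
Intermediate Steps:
$p{\left(O,b \right)} = -11 + O$ ($p{\left(O,b \right)} = O - 11 = -11 + O$)
$\left(p{\left(8,-10 \right)} + 393\right)^{2} = \left(\left(-11 + 8\right) + 393\right)^{2} = \left(-3 + 393\right)^{2} = 390^{2} = 152100$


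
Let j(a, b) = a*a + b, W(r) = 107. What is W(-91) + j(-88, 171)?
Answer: 8022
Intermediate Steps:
j(a, b) = b + a² (j(a, b) = a² + b = b + a²)
W(-91) + j(-88, 171) = 107 + (171 + (-88)²) = 107 + (171 + 7744) = 107 + 7915 = 8022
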